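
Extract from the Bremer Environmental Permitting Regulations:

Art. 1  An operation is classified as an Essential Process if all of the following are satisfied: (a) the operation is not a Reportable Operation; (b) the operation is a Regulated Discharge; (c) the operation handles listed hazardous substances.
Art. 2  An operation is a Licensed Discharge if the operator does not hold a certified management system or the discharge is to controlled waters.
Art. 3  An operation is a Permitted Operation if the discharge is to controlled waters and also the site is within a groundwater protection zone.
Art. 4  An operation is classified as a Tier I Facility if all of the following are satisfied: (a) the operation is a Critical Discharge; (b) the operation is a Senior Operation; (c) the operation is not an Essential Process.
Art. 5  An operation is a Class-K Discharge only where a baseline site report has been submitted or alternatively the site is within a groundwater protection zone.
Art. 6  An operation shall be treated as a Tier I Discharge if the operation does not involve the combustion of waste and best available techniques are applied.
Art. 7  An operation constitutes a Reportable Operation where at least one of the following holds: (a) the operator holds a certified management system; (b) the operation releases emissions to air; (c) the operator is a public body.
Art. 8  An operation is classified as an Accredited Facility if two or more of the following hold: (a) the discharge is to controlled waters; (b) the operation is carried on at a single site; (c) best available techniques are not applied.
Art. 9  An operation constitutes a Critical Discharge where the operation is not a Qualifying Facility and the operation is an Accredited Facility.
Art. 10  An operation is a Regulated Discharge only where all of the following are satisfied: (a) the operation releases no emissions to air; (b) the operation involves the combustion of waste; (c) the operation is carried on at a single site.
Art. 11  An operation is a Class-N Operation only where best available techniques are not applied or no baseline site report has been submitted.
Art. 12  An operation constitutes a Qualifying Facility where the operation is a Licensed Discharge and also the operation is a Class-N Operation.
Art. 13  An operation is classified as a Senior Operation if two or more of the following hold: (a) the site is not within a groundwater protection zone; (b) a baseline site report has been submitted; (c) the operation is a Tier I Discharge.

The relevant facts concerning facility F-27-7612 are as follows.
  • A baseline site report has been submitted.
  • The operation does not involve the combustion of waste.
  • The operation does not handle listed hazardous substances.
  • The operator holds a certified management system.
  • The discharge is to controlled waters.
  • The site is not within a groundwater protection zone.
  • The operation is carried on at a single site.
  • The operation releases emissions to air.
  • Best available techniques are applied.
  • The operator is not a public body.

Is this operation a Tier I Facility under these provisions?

article 2 — Licensed Discharge: [the operator does not hold a certified management system? no] OR [the discharge is to controlled waters? yes] → satisfied.
article 11 — Class-N Operation: [best available techniques are not applied? no] OR [no baseline site report has been submitted? no] → not satisfied.
article 12 — Qualifying Facility: [Licensed Discharge (article 2)? yes] AND [Class-N Operation (article 11)? no] → not satisfied.
article 8 — Accredited Facility: the discharge is to controlled waters? yes; the operation is carried on at a single site? yes; best available techniques are not applied? no — 2 of 3 hold (need ≥2) → satisfied.
article 9 — Critical Discharge: [not a Qualifying Facility (article 12)? yes] AND [Accredited Facility (article 8)? yes] → satisfied.
article 6 — Tier I Discharge: [the operation does not involve the combustion of waste? yes] AND [best available techniques are applied? yes] → satisfied.
article 13 — Senior Operation: the site is not within a groundwater protection zone? yes; a baseline site report has been submitted? yes; Tier I Discharge (article 6)? yes — 3 of 3 hold (need ≥2) → satisfied.
article 7 — Reportable Operation: [the operator holds a certified management system? yes] OR [the operation releases emissions to air? yes] OR [the operator is a public body? no] → satisfied.
article 10 — Regulated Discharge: [the operation releases no emissions to air? no] AND [the operation involves the combustion of waste? no] AND [the operation is carried on at a single site? yes] → not satisfied.
article 1 — Essential Process: [not a Reportable Operation (article 7)? no] AND [Regulated Discharge (article 10)? no] AND [the operation handles listed hazardous substances? no] → not satisfied.
article 4 — Tier I Facility: [Critical Discharge (article 9)? yes] AND [Senior Operation (article 13)? yes] AND [not an Essential Process (article 1)? yes] → satisfied.

Yes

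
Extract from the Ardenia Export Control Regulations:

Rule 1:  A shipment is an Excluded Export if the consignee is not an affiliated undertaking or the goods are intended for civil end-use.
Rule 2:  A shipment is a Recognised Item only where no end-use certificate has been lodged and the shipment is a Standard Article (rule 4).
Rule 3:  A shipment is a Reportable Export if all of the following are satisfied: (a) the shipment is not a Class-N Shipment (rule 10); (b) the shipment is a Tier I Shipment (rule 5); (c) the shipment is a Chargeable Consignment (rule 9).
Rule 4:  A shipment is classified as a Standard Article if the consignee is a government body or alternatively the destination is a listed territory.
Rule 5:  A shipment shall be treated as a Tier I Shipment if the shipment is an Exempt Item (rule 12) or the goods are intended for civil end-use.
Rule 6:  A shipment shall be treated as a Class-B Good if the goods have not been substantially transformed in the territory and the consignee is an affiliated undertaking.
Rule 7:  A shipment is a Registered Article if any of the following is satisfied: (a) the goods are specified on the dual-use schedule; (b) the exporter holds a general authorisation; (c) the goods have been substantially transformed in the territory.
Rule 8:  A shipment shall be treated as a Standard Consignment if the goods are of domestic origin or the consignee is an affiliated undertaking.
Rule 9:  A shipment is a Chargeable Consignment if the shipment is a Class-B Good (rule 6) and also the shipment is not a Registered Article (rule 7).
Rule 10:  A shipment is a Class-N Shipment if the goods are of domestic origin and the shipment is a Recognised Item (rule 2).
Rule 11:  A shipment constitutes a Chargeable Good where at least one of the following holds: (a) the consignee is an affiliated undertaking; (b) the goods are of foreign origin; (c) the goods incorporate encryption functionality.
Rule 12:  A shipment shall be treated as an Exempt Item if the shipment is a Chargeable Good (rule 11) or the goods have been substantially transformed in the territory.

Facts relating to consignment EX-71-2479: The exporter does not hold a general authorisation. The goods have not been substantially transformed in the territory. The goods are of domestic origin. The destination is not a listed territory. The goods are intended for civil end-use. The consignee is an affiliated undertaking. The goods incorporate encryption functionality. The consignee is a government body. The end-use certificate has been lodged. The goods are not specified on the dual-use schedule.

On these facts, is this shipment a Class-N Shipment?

No

Under rule 4: the consignee is a government body? yes; or the destination is a listed territory? no. So the shipment is a Standard Article.
Under rule 2: no end-use certificate has been lodged? no; and Standard Article (rule 4)? yes. So the shipment is not a Recognised Item.
Under rule 10: the goods are of domestic origin? yes; and Recognised Item (rule 2)? no. So the shipment is not a Class-N Shipment.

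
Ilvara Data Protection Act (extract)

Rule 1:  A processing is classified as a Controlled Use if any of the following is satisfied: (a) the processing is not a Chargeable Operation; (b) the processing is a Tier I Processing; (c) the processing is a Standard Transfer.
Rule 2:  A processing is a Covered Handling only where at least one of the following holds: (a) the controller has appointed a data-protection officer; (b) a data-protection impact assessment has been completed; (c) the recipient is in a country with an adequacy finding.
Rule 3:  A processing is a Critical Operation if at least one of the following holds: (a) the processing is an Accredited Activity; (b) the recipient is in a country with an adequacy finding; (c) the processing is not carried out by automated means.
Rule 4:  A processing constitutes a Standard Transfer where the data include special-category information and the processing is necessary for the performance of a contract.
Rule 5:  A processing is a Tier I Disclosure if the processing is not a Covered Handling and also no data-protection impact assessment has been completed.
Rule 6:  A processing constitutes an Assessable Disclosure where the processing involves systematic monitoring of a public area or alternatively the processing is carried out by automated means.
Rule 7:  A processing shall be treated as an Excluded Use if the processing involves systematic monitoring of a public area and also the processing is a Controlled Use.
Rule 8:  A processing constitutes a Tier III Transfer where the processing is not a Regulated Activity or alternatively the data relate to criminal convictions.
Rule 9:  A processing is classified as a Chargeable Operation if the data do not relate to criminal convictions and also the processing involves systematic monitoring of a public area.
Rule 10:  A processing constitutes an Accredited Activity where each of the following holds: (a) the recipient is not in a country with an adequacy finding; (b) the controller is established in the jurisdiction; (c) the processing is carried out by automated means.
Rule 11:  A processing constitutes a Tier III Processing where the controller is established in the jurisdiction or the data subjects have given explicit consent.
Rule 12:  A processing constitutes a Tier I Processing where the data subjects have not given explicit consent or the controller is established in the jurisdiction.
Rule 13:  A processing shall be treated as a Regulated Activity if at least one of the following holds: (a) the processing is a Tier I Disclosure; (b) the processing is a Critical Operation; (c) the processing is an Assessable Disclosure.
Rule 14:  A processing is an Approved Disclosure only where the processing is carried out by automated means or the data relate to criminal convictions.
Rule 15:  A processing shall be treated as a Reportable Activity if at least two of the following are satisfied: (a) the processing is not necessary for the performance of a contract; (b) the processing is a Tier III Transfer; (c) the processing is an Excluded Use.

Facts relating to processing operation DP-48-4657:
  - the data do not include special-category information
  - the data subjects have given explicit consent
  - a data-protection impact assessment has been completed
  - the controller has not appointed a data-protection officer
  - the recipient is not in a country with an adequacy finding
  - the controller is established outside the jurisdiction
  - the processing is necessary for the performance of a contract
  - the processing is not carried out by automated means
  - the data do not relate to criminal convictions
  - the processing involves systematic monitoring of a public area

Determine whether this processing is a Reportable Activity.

rule 2 — Covered Handling: [the controller has appointed a data-protection officer? no] OR [a data-protection impact assessment has been completed? yes] OR [the recipient is in a country with an adequacy finding? no] → satisfied.
rule 5 — Tier I Disclosure: [not a Covered Handling (rule 2)? no] AND [no data-protection impact assessment has been completed? no] → not satisfied.
rule 10 — Accredited Activity: [the recipient is not in a country with an adequacy finding? yes] AND [the controller is established in the jurisdiction? no] AND [the processing is carried out by automated means? no] → not satisfied.
rule 3 — Critical Operation: [Accredited Activity (rule 10)? no] OR [the recipient is in a country with an adequacy finding? no] OR [the processing is not carried out by automated means? yes] → satisfied.
rule 6 — Assessable Disclosure: [the processing involves systematic monitoring of a public area? yes] OR [the processing is carried out by automated means? no] → satisfied.
rule 13 — Regulated Activity: [Tier I Disclosure (rule 5)? no] OR [Critical Operation (rule 3)? yes] OR [Assessable Disclosure (rule 6)? yes] → satisfied.
rule 8 — Tier III Transfer: [not a Regulated Activity (rule 13)? no] OR [the data relate to criminal convictions? no] → not satisfied.
rule 9 — Chargeable Operation: [the data do not relate to criminal convictions? yes] AND [the processing involves systematic monitoring of a public area? yes] → satisfied.
rule 12 — Tier I Processing: [the data subjects have not given explicit consent? no] OR [the controller is established in the jurisdiction? no] → not satisfied.
rule 4 — Standard Transfer: [the data include special-category information? no] AND [the processing is necessary for the performance of a contract? yes] → not satisfied.
rule 1 — Controlled Use: [not a Chargeable Operation (rule 9)? no] OR [Tier I Processing (rule 12)? no] OR [Standard Transfer (rule 4)? no] → not satisfied.
rule 7 — Excluded Use: [the processing involves systematic monitoring of a public area? yes] AND [Controlled Use (rule 1)? no] → not satisfied.
rule 15 — Reportable Activity: the processing is not necessary for the performance of a contract? no; Tier III Transfer (rule 8)? no; Excluded Use (rule 7)? no — 0 of 3 hold (need ≥2) → not satisfied.

No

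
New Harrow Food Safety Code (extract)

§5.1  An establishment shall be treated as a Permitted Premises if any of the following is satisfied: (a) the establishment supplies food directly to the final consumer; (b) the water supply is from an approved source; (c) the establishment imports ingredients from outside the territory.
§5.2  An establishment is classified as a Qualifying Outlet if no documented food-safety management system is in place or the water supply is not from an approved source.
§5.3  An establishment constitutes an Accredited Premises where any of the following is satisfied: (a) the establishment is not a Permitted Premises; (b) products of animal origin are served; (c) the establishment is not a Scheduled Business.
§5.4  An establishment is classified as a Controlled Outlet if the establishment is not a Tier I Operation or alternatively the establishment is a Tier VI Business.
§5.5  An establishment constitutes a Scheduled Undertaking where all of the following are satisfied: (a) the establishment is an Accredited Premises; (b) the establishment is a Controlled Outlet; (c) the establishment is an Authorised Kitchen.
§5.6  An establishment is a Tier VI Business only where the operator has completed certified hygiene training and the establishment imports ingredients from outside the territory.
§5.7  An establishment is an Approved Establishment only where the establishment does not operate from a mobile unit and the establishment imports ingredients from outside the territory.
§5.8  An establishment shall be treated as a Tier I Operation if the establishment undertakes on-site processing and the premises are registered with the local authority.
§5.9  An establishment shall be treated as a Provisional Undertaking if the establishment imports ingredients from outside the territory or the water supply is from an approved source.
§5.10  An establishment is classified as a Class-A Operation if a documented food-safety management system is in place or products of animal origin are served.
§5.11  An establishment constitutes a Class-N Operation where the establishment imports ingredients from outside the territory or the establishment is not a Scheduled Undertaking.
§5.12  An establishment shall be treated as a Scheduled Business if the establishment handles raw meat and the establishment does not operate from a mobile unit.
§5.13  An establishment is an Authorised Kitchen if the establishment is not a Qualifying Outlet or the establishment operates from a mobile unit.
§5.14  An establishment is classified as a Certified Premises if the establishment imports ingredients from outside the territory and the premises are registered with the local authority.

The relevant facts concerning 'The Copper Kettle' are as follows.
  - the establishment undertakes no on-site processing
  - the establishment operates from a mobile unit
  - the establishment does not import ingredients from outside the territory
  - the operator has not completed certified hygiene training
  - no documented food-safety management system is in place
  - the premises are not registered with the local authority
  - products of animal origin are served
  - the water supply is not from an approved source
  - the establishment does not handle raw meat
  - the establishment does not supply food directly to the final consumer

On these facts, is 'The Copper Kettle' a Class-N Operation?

No

§5.1 — Permitted Premises: [the establishment supplies food directly to the final consumer? no] OR [the water supply is from an approved source? no] OR [the establishment imports ingredients from outside the territory? no] → not satisfied.
§5.12 — Scheduled Business: [the establishment handles raw meat? no] AND [the establishment does not operate from a mobile unit? no] → not satisfied.
§5.3 — Accredited Premises: [not a Permitted Premises (§5.1)? yes] OR [products of animal origin are served? yes] OR [not a Scheduled Business (§5.12)? yes] → satisfied.
§5.8 — Tier I Operation: [the establishment undertakes on-site processing? no] AND [the premises are registered with the local authority? no] → not satisfied.
§5.6 — Tier VI Business: [the operator has completed certified hygiene training? no] AND [the establishment imports ingredients from outside the territory? no] → not satisfied.
§5.4 — Controlled Outlet: [not a Tier I Operation (§5.8)? yes] OR [Tier VI Business (§5.6)? no] → satisfied.
§5.2 — Qualifying Outlet: [no documented food-safety management system is in place? yes] OR [the water supply is not from an approved source? yes] → satisfied.
§5.13 — Authorised Kitchen: [not a Qualifying Outlet (§5.2)? no] OR [the establishment operates from a mobile unit? yes] → satisfied.
§5.5 — Scheduled Undertaking: [Accredited Premises (§5.3)? yes] AND [Controlled Outlet (§5.4)? yes] AND [Authorised Kitchen (§5.13)? yes] → satisfied.
§5.11 — Class-N Operation: [the establishment imports ingredients from outside the territory? no] OR [not a Scheduled Undertaking (§5.5)? no] → not satisfied.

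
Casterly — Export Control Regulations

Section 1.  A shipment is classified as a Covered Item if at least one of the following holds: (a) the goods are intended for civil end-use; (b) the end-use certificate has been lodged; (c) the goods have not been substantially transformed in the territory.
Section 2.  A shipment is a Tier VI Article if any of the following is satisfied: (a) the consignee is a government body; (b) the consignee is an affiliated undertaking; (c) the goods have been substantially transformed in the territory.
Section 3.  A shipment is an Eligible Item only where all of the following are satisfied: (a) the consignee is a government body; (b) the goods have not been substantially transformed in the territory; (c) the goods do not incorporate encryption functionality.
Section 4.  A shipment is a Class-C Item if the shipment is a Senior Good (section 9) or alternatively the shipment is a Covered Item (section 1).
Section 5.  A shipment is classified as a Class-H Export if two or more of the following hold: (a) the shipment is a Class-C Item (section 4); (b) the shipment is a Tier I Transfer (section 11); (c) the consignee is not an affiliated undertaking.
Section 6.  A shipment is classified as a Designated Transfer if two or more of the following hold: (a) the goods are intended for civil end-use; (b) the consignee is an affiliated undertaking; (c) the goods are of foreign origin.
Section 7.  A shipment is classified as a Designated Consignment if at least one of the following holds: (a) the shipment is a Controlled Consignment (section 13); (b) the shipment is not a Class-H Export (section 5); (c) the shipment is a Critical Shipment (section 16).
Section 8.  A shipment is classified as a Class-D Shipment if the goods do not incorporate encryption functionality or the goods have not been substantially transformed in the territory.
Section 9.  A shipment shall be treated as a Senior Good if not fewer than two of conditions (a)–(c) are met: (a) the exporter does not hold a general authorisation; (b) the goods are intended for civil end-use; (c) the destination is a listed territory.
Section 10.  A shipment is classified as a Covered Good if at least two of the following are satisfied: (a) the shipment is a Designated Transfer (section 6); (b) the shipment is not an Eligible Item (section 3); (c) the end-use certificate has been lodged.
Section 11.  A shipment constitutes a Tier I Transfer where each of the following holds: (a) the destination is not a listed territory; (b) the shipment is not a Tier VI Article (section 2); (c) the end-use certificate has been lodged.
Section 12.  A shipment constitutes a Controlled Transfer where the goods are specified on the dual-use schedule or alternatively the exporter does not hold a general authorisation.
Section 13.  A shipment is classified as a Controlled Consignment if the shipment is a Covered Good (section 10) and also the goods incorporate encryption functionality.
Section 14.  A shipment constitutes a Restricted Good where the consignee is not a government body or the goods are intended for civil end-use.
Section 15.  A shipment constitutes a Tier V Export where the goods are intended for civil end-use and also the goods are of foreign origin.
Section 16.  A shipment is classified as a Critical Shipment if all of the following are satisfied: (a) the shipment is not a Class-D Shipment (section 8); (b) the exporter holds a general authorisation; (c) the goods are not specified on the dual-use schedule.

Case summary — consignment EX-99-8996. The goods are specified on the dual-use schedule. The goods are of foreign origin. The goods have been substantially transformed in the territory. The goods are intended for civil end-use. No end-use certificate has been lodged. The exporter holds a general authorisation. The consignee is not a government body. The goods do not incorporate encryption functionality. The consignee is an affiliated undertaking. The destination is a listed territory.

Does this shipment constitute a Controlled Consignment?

No

section 6 — Designated Transfer: the goods are intended for civil end-use? yes; the consignee is an affiliated undertaking? yes; the goods are of foreign origin? yes — 3 of 3 hold (need ≥2) → satisfied.
section 3 — Eligible Item: [the consignee is a government body? no] AND [the goods have not been substantially transformed in the territory? no] AND [the goods do not incorporate encryption functionality? yes] → not satisfied.
section 10 — Covered Good: Designated Transfer (section 6)? yes; not an Eligible Item (section 3)? yes; the end-use certificate has been lodged? no — 2 of 3 hold (need ≥2) → satisfied.
section 13 — Controlled Consignment: [Covered Good (section 10)? yes] AND [the goods incorporate encryption functionality? no] → not satisfied.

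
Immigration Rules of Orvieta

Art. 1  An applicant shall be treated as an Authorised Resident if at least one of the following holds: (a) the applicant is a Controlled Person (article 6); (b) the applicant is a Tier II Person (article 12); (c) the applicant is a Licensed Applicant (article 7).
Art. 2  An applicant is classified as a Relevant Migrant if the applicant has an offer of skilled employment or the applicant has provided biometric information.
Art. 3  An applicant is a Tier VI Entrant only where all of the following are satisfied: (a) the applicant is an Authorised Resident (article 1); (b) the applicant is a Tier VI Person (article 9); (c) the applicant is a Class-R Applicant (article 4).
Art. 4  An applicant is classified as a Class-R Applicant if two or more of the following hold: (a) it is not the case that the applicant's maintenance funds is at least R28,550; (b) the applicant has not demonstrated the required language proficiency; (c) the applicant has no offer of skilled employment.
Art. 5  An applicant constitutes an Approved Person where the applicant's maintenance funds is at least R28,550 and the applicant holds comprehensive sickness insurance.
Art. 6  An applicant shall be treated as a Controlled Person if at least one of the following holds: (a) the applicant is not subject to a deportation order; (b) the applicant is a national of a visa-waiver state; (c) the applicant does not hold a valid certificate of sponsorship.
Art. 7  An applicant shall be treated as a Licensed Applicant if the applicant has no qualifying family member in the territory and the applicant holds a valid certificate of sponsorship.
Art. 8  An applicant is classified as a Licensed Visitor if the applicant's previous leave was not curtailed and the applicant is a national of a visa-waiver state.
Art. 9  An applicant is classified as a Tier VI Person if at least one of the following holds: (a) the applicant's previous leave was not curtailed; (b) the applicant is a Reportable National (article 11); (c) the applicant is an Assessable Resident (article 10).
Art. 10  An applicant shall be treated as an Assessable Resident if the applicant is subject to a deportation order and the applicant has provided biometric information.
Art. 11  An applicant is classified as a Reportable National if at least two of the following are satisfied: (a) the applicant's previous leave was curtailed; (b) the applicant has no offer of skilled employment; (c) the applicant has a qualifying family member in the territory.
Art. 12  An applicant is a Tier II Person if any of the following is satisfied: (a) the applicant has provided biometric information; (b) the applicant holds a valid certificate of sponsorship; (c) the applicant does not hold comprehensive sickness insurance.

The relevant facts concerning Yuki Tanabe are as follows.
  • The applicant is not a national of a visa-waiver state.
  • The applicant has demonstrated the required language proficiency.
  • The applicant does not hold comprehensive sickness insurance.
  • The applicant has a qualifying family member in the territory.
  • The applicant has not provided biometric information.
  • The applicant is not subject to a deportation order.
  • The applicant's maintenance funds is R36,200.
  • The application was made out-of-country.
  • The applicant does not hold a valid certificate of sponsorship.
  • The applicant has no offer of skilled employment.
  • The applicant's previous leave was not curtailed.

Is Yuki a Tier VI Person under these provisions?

article 11 — Reportable National: the applicant's previous leave was curtailed? no; the applicant has no offer of skilled employment? yes; the applicant has a qualifying family member in the territory? yes — 2 of 3 hold (need ≥2) → satisfied.
article 10 — Assessable Resident: [the applicant is subject to a deportation order? no] AND [the applicant has provided biometric information? no] → not satisfied.
article 9 — Tier VI Person: [the applicant's previous leave was not curtailed? yes] OR [Reportable National (article 11)? yes] OR [Assessable Resident (article 10)? no] → satisfied.

Yes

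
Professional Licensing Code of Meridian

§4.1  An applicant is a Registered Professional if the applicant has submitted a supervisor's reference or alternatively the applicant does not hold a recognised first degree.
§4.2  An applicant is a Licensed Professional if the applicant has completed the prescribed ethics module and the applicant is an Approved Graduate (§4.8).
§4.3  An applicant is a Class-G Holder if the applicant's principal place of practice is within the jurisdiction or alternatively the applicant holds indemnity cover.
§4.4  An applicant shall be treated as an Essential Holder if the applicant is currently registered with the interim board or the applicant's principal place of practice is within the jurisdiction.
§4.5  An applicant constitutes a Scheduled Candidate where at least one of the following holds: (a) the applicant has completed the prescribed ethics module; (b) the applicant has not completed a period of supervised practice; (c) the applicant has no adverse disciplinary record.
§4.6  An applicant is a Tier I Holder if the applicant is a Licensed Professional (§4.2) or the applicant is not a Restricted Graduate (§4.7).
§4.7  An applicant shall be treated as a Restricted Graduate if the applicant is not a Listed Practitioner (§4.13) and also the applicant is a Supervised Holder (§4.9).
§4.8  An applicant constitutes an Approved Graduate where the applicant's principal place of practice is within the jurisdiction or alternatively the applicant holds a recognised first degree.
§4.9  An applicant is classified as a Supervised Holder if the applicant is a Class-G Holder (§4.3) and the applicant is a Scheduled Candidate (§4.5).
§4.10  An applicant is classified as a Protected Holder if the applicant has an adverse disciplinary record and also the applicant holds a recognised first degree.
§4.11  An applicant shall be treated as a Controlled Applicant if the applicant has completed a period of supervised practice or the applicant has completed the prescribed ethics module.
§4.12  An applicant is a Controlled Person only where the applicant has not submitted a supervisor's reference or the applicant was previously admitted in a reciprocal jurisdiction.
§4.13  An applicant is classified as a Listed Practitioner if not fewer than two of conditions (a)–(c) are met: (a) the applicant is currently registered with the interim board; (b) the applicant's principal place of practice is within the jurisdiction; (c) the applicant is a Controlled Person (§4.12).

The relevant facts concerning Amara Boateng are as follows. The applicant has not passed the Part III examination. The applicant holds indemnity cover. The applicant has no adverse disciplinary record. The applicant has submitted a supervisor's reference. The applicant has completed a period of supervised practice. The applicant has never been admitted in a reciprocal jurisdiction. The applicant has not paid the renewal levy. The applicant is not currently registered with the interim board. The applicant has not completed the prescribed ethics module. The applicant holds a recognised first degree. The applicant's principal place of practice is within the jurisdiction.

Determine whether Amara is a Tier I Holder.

Under §4.8: the applicant's principal place of practice is within the jurisdiction? yes; or the applicant holds a recognised first degree? yes. So the applicant is an Approved Graduate.
Under §4.2: the applicant has completed the prescribed ethics module? no; and Approved Graduate (§4.8)? yes. So the applicant is not a Licensed Professional.
Under §4.12: the applicant has not submitted a supervisor's reference? no; or the applicant was previously admitted in a reciprocal jurisdiction? no. So the applicant is not a Controlled Person.
Under §4.13: the applicant is currently registered with the interim board? no; the applicant's principal place of practice is within the jurisdiction? yes; Controlled Person (§4.12)? no — 1 of 3 hold (need ≥2) → not satisfied.
Under §4.3: the applicant's principal place of practice is within the jurisdiction? yes; or the applicant holds indemnity cover? yes. So the applicant is a Class-G Holder.
Under §4.5: the applicant has completed the prescribed ethics module? no; or the applicant has not completed a period of supervised practice? no; or the applicant has no adverse disciplinary record? yes. So the applicant is a Scheduled Candidate.
Under §4.9: Class-G Holder (§4.3)? yes; and Scheduled Candidate (§4.5)? yes. So the applicant is a Supervised Holder.
Under §4.7: not a Listed Practitioner (§4.13)? yes; and Supervised Holder (§4.9)? yes. So the applicant is a Restricted Graduate.
Under §4.6: Licensed Professional (§4.2)? no; or not a Restricted Graduate (§4.7)? no. So the applicant is not a Tier I Holder.

No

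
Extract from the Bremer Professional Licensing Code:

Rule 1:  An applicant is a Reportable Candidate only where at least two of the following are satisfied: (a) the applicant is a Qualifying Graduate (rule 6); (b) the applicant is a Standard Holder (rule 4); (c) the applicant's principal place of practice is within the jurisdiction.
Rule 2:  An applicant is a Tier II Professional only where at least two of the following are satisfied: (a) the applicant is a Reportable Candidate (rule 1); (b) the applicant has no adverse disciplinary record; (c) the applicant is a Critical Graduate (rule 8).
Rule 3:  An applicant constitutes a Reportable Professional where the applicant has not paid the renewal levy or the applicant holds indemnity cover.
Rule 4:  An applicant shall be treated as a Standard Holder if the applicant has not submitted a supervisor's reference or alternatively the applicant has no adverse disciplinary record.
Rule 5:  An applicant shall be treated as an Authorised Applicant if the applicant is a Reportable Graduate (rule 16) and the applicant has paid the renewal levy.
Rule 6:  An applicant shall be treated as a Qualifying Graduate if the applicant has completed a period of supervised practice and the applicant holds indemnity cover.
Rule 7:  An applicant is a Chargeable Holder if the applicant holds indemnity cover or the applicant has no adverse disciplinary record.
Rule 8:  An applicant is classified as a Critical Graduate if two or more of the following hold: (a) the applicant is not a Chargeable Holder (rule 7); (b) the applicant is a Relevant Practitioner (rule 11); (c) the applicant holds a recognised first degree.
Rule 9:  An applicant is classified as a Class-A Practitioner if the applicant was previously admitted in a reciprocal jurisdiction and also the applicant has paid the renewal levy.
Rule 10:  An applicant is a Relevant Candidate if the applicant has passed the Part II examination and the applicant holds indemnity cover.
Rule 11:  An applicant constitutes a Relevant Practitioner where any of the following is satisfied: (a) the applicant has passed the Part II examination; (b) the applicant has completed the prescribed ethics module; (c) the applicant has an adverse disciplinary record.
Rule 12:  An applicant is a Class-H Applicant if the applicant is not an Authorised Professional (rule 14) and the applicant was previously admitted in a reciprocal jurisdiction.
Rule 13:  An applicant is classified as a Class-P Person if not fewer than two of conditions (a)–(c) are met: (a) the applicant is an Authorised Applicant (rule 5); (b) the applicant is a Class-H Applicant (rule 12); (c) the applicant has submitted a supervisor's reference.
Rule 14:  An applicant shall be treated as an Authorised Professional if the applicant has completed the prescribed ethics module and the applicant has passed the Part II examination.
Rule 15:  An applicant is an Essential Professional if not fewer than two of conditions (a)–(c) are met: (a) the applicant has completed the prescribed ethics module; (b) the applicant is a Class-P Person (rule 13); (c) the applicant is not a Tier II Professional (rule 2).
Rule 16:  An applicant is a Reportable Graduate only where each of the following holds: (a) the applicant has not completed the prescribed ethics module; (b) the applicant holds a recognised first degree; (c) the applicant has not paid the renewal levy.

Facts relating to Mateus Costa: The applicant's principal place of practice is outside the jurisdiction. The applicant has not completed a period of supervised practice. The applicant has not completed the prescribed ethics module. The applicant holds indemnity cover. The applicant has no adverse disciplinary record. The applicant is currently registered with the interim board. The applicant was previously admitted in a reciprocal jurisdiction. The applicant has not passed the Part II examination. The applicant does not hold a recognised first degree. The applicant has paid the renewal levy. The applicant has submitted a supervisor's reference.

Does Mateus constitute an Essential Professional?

Under rule 16: the applicant has not completed the prescribed ethics module? yes; and the applicant holds a recognised first degree? no; and the applicant has not paid the renewal levy? no. So the applicant is not a Reportable Graduate.
Under rule 5: Reportable Graduate (rule 16)? no; and the applicant has paid the renewal levy? yes. So the applicant is not an Authorised Applicant.
Under rule 14: the applicant has completed the prescribed ethics module? no; and the applicant has passed the Part II examination? no. So the applicant is not an Authorised Professional.
Under rule 12: not an Authorised Professional (rule 14)? yes; and the applicant was previously admitted in a reciprocal jurisdiction? yes. So the applicant is a Class-H Applicant.
Under rule 13: Authorised Applicant (rule 5)? no; Class-H Applicant (rule 12)? yes; the applicant has submitted a supervisor's reference? yes — 2 of 3 hold (need ≥2) → satisfied.
Under rule 6: the applicant has completed a period of supervised practice? no; and the applicant holds indemnity cover? yes. So the applicant is not a Qualifying Graduate.
Under rule 4: the applicant has not submitted a supervisor's reference? no; or the applicant has no adverse disciplinary record? yes. So the applicant is a Standard Holder.
Under rule 1: Qualifying Graduate (rule 6)? no; Standard Holder (rule 4)? yes; the applicant's principal place of practice is within the jurisdiction? no — 1 of 3 hold (need ≥2) → not satisfied.
Under rule 7: the applicant holds indemnity cover? yes; or the applicant has no adverse disciplinary record? yes. So the applicant is a Chargeable Holder.
Under rule 11: the applicant has passed the Part II examination? no; or the applicant has completed the prescribed ethics module? no; or the applicant has an adverse disciplinary record? no. So the applicant is not a Relevant Practitioner.
Under rule 8: not a Chargeable Holder (rule 7)? no; Relevant Practitioner (rule 11)? no; the applicant holds a recognised first degree? no — 0 of 3 hold (need ≥2) → not satisfied.
Under rule 2: Reportable Candidate (rule 1)? no; the applicant has no adverse disciplinary record? yes; Critical Graduate (rule 8)? no — 1 of 3 hold (need ≥2) → not satisfied.
Under rule 15: the applicant has completed the prescribed ethics module? no; Class-P Person (rule 13)? yes; not a Tier II Professional (rule 2)? yes — 2 of 3 hold (need ≥2) → satisfied.

Yes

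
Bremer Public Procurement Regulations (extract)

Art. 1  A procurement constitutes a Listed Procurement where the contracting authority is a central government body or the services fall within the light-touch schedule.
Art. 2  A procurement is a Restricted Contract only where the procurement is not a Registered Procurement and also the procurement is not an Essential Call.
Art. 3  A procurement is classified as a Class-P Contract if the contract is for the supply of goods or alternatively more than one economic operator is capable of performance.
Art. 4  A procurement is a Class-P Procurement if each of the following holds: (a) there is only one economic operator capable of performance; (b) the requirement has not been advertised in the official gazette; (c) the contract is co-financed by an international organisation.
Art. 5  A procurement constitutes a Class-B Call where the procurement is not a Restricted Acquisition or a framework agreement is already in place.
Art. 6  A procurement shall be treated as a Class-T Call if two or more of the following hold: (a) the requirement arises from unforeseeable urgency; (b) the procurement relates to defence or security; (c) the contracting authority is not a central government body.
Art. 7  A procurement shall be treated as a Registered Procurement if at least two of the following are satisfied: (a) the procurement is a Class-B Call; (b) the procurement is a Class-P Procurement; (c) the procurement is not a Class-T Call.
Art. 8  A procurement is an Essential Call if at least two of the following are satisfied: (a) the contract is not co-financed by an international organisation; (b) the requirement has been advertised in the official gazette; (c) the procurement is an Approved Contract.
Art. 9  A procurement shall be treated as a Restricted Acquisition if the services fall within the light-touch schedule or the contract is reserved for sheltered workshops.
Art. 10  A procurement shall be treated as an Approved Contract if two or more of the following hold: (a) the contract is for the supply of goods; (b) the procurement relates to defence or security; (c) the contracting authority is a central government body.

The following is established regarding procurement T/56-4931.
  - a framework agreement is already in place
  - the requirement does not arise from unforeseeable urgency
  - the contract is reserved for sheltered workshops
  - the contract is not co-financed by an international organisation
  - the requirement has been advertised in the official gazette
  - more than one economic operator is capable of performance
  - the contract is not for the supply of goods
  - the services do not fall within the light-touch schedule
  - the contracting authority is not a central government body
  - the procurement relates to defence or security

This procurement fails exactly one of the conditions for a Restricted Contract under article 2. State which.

article 9 — Restricted Acquisition: [the services fall within the light-touch schedule? no] OR [the contract is reserved for sheltered workshops? yes] → satisfied.
article 5 — Class-B Call: [not a Restricted Acquisition (article 9)? no] OR [a framework agreement is already in place? yes] → satisfied.
article 4 — Class-P Procurement: [there is only one economic operator capable of performance? no] AND [the requirement has not been advertised in the official gazette? no] AND [the contract is co-financed by an international organisation? no] → not satisfied.
article 6 — Class-T Call: the requirement arises from unforeseeable urgency? no; the procurement relates to defence or security? yes; the contracting authority is not a central government body? yes — 2 of 3 hold (need ≥2) → satisfied.
article 7 — Registered Procurement: Class-B Call (article 5)? yes; Class-P Procurement (article 4)? no; not a Class-T Call (article 6)? no — 1 of 3 hold (need ≥2) → not satisfied.
article 10 — Approved Contract: the contract is for the supply of goods? no; the procurement relates to defence or security? yes; the contracting authority is a central government body? no — 1 of 3 hold (need ≥2) → not satisfied.
article 8 — Essential Call: the contract is not co-financed by an international organisation? yes; the requirement has been advertised in the official gazette? yes; Approved Contract (article 10)? no — 2 of 3 hold (need ≥2) → satisfied.
article 2 — Restricted Contract: [not a Registered Procurement (article 7)? yes] AND [not an Essential Call (article 8)? no] → not satisfied.

Essential Call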